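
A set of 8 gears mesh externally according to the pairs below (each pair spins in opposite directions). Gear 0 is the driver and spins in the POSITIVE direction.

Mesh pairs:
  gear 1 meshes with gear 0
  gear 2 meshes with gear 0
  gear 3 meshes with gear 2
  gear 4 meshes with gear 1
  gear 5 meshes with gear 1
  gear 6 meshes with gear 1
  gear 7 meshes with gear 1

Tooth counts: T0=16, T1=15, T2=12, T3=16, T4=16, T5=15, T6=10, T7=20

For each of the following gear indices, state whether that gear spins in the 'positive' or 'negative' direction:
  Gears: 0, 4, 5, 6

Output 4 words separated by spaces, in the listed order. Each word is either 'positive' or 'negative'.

Answer: positive positive positive positive

Derivation:
Gear 0 (driver): positive (depth 0)
  gear 1: meshes with gear 0 -> depth 1 -> negative (opposite of gear 0)
  gear 2: meshes with gear 0 -> depth 1 -> negative (opposite of gear 0)
  gear 3: meshes with gear 2 -> depth 2 -> positive (opposite of gear 2)
  gear 4: meshes with gear 1 -> depth 2 -> positive (opposite of gear 1)
  gear 5: meshes with gear 1 -> depth 2 -> positive (opposite of gear 1)
  gear 6: meshes with gear 1 -> depth 2 -> positive (opposite of gear 1)
  gear 7: meshes with gear 1 -> depth 2 -> positive (opposite of gear 1)
Queried indices 0, 4, 5, 6 -> positive, positive, positive, positive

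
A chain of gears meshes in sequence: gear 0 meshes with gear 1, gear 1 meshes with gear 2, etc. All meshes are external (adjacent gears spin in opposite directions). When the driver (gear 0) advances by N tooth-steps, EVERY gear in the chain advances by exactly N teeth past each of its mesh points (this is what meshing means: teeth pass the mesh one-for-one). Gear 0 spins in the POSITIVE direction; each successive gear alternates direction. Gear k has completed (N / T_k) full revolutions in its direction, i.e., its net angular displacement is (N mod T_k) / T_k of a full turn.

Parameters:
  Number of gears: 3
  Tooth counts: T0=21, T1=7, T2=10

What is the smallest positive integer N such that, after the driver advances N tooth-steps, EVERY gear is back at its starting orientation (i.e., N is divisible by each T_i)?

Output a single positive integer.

Answer: 210

Derivation:
Gear k returns to start when N is a multiple of T_k.
All gears at start simultaneously when N is a common multiple of [21, 7, 10]; the smallest such N is lcm(21, 7, 10).
Start: lcm = T0 = 21
Fold in T1=7: gcd(21, 7) = 7; lcm(21, 7) = 21 * 7 / 7 = 147 / 7 = 21
Fold in T2=10: gcd(21, 10) = 1; lcm(21, 10) = 21 * 10 / 1 = 210 / 1 = 210
Full cycle length = 210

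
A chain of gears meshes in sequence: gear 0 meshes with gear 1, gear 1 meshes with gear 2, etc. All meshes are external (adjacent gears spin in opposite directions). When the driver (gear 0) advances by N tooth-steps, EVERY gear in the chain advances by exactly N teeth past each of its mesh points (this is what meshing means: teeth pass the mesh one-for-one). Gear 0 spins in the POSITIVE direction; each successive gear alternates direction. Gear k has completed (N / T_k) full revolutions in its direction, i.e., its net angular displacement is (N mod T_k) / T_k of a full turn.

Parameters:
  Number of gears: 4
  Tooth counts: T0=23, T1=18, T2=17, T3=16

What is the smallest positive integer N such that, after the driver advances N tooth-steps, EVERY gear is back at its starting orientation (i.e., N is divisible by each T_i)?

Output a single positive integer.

Gear k returns to start when N is a multiple of T_k.
All gears at start simultaneously when N is a common multiple of [23, 18, 17, 16]; the smallest such N is lcm(23, 18, 17, 16).
Start: lcm = T0 = 23
Fold in T1=18: gcd(23, 18) = 1; lcm(23, 18) = 23 * 18 / 1 = 414 / 1 = 414
Fold in T2=17: gcd(414, 17) = 1; lcm(414, 17) = 414 * 17 / 1 = 7038 / 1 = 7038
Fold in T3=16: gcd(7038, 16) = 2; lcm(7038, 16) = 7038 * 16 / 2 = 112608 / 2 = 56304
Full cycle length = 56304

Answer: 56304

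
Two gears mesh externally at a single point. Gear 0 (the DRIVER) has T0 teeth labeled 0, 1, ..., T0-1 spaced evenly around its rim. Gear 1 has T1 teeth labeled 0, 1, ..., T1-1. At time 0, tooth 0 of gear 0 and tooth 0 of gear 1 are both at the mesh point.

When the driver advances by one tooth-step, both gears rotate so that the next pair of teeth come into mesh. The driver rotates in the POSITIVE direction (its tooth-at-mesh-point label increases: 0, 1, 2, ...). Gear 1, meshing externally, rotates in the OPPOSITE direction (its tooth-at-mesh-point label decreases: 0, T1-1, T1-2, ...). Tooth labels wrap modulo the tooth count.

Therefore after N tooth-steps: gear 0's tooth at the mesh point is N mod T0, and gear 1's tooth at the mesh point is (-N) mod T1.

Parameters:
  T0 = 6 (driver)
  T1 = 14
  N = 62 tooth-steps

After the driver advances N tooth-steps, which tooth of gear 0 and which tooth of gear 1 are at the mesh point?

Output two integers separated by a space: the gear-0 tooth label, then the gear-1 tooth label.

Gear 0 (driver, T0=6): tooth at mesh = N mod T0
  62 = 10 * 6 + 2, so 62 mod 6 = 2
  gear 0 tooth = 2
Gear 1 (driven, T1=14): tooth at mesh = (-N) mod T1
  62 = 4 * 14 + 6, so 62 mod 14 = 6
  (-62) mod 14 = (-6) mod 14 = 14 - 6 = 8
Mesh after 62 steps: gear-0 tooth 2 meets gear-1 tooth 8

Answer: 2 8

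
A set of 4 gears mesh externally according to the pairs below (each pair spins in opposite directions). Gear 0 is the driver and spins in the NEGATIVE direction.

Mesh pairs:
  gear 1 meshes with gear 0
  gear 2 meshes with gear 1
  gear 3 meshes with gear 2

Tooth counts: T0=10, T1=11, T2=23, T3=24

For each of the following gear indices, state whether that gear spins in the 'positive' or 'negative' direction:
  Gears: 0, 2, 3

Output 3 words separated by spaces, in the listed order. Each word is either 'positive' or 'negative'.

Gear 0 (driver): negative (depth 0)
  gear 1: meshes with gear 0 -> depth 1 -> positive (opposite of gear 0)
  gear 2: meshes with gear 1 -> depth 2 -> negative (opposite of gear 1)
  gear 3: meshes with gear 2 -> depth 3 -> positive (opposite of gear 2)
Queried indices 0, 2, 3 -> negative, negative, positive

Answer: negative negative positive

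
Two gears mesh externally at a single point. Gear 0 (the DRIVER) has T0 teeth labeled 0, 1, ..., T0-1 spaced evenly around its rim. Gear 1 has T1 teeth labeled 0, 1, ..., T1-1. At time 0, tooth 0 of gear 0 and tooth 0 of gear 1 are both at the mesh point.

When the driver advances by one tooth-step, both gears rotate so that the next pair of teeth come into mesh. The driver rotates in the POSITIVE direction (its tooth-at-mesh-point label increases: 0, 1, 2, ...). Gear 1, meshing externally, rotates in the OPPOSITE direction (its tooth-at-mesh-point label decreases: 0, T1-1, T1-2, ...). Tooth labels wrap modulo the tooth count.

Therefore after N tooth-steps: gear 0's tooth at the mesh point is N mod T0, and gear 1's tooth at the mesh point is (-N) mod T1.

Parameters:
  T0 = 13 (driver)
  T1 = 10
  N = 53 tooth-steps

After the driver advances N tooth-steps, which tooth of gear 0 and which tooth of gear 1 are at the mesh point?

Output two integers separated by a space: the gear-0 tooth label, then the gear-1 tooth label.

Gear 0 (driver, T0=13): tooth at mesh = N mod T0
  53 = 4 * 13 + 1, so 53 mod 13 = 1
  gear 0 tooth = 1
Gear 1 (driven, T1=10): tooth at mesh = (-N) mod T1
  53 = 5 * 10 + 3, so 53 mod 10 = 3
  (-53) mod 10 = (-3) mod 10 = 10 - 3 = 7
Mesh after 53 steps: gear-0 tooth 1 meets gear-1 tooth 7

Answer: 1 7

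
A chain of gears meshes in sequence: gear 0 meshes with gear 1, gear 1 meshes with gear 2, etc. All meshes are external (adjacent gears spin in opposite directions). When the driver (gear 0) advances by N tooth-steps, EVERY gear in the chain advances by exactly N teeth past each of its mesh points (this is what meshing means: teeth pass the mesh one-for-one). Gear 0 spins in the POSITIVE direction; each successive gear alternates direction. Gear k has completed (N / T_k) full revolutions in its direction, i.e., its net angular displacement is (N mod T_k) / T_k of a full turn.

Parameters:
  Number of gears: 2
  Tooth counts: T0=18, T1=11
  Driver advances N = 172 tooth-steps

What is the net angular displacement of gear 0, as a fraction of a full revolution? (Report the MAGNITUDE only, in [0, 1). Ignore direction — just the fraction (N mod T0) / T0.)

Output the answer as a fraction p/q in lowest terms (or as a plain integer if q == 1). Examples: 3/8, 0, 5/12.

Chain of 2 gears, tooth counts: [18, 11]
  gear 0: T0=18, direction=positive, advance = 172 mod 18 = 10 teeth = 10/18 turn
  gear 1: T1=11, direction=negative, advance = 172 mod 11 = 7 teeth = 7/11 turn
Gear 0: 172 mod 18 = 10
Fraction = 10 / 18 = 5/9 (gcd(10,18)=2) = 5/9

Answer: 5/9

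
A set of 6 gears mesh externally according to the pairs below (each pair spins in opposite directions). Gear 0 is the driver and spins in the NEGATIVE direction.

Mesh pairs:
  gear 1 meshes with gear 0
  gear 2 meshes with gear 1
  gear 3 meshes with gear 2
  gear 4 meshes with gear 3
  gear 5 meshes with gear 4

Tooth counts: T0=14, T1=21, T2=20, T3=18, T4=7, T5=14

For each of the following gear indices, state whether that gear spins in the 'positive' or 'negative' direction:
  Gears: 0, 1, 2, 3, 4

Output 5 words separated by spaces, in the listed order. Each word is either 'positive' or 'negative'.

Answer: negative positive negative positive negative

Derivation:
Gear 0 (driver): negative (depth 0)
  gear 1: meshes with gear 0 -> depth 1 -> positive (opposite of gear 0)
  gear 2: meshes with gear 1 -> depth 2 -> negative (opposite of gear 1)
  gear 3: meshes with gear 2 -> depth 3 -> positive (opposite of gear 2)
  gear 4: meshes with gear 3 -> depth 4 -> negative (opposite of gear 3)
  gear 5: meshes with gear 4 -> depth 5 -> positive (opposite of gear 4)
Queried indices 0, 1, 2, 3, 4 -> negative, positive, negative, positive, negative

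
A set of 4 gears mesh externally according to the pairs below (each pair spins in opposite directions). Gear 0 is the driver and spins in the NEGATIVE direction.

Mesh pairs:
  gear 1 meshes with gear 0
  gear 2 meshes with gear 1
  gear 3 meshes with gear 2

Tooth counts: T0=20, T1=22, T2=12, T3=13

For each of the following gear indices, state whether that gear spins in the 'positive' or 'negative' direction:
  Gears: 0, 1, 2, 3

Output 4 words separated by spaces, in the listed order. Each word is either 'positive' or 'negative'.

Gear 0 (driver): negative (depth 0)
  gear 1: meshes with gear 0 -> depth 1 -> positive (opposite of gear 0)
  gear 2: meshes with gear 1 -> depth 2 -> negative (opposite of gear 1)
  gear 3: meshes with gear 2 -> depth 3 -> positive (opposite of gear 2)
Queried indices 0, 1, 2, 3 -> negative, positive, negative, positive

Answer: negative positive negative positive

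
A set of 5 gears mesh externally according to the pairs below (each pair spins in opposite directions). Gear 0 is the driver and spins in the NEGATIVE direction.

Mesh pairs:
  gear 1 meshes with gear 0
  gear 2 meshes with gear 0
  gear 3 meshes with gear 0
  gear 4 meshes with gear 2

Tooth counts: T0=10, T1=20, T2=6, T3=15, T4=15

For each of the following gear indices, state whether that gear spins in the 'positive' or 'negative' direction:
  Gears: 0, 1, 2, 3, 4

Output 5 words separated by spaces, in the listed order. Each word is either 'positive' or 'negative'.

Answer: negative positive positive positive negative

Derivation:
Gear 0 (driver): negative (depth 0)
  gear 1: meshes with gear 0 -> depth 1 -> positive (opposite of gear 0)
  gear 2: meshes with gear 0 -> depth 1 -> positive (opposite of gear 0)
  gear 3: meshes with gear 0 -> depth 1 -> positive (opposite of gear 0)
  gear 4: meshes with gear 2 -> depth 2 -> negative (opposite of gear 2)
Queried indices 0, 1, 2, 3, 4 -> negative, positive, positive, positive, negative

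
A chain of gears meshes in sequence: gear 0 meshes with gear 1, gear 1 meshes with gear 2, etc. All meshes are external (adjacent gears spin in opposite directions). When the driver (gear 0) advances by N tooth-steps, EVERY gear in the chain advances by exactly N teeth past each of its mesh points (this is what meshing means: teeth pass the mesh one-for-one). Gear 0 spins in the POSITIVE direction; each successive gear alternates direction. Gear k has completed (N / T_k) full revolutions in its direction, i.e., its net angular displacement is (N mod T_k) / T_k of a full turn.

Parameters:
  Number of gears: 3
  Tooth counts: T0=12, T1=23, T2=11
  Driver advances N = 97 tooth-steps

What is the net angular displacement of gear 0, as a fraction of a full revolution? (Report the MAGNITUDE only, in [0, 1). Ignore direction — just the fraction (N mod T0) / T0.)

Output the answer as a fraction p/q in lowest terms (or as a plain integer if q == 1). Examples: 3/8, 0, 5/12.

Answer: 1/12

Derivation:
Chain of 3 gears, tooth counts: [12, 23, 11]
  gear 0: T0=12, direction=positive, advance = 97 mod 12 = 1 teeth = 1/12 turn
  gear 1: T1=23, direction=negative, advance = 97 mod 23 = 5 teeth = 5/23 turn
  gear 2: T2=11, direction=positive, advance = 97 mod 11 = 9 teeth = 9/11 turn
Gear 0: 97 mod 12 = 1
Fraction = 1 / 12 = 1/12 (gcd(1,12)=1) = 1/12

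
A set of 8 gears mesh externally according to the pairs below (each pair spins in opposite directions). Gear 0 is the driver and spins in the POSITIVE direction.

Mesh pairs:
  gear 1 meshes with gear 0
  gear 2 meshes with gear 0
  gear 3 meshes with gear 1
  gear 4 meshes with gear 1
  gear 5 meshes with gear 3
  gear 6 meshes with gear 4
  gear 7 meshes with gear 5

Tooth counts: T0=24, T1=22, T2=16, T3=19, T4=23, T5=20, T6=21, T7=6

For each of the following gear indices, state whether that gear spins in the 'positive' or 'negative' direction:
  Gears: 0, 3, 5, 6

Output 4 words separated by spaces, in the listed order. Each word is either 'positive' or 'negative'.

Answer: positive positive negative negative

Derivation:
Gear 0 (driver): positive (depth 0)
  gear 1: meshes with gear 0 -> depth 1 -> negative (opposite of gear 0)
  gear 2: meshes with gear 0 -> depth 1 -> negative (opposite of gear 0)
  gear 3: meshes with gear 1 -> depth 2 -> positive (opposite of gear 1)
  gear 4: meshes with gear 1 -> depth 2 -> positive (opposite of gear 1)
  gear 5: meshes with gear 3 -> depth 3 -> negative (opposite of gear 3)
  gear 6: meshes with gear 4 -> depth 3 -> negative (opposite of gear 4)
  gear 7: meshes with gear 5 -> depth 4 -> positive (opposite of gear 5)
Queried indices 0, 3, 5, 6 -> positive, positive, negative, negative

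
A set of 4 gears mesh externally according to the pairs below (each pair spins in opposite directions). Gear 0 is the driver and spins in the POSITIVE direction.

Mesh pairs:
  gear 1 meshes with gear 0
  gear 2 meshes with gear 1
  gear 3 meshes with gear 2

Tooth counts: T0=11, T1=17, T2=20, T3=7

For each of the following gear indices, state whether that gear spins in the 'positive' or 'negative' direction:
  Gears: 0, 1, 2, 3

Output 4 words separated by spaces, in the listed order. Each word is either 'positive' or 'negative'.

Gear 0 (driver): positive (depth 0)
  gear 1: meshes with gear 0 -> depth 1 -> negative (opposite of gear 0)
  gear 2: meshes with gear 1 -> depth 2 -> positive (opposite of gear 1)
  gear 3: meshes with gear 2 -> depth 3 -> negative (opposite of gear 2)
Queried indices 0, 1, 2, 3 -> positive, negative, positive, negative

Answer: positive negative positive negative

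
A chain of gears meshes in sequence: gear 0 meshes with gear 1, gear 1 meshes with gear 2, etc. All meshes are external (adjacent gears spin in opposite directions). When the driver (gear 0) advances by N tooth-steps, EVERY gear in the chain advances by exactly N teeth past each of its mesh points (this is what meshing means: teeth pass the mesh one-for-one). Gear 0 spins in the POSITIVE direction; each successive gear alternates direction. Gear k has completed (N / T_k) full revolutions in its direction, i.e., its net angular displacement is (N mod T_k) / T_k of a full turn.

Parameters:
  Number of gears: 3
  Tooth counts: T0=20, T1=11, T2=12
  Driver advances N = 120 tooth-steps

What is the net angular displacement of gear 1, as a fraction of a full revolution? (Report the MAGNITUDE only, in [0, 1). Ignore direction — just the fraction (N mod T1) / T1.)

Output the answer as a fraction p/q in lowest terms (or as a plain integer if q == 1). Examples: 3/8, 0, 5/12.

Answer: 10/11

Derivation:
Chain of 3 gears, tooth counts: [20, 11, 12]
  gear 0: T0=20, direction=positive, advance = 120 mod 20 = 0 teeth = 0/20 turn
  gear 1: T1=11, direction=negative, advance = 120 mod 11 = 10 teeth = 10/11 turn
  gear 2: T2=12, direction=positive, advance = 120 mod 12 = 0 teeth = 0/12 turn
Gear 1: 120 mod 11 = 10
Fraction = 10 / 11 = 10/11 (gcd(10,11)=1) = 10/11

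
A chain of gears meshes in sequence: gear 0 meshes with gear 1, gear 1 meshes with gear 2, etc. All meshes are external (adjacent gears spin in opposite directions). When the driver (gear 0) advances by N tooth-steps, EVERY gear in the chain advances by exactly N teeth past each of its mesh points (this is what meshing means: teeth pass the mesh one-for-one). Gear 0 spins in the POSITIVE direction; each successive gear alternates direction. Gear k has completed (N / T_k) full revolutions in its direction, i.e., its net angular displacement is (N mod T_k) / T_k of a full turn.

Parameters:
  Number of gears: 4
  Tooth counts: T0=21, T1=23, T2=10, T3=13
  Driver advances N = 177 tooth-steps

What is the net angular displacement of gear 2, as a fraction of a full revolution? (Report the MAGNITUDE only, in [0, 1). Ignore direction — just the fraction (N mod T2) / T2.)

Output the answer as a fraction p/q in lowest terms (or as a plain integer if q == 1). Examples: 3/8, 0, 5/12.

Answer: 7/10

Derivation:
Chain of 4 gears, tooth counts: [21, 23, 10, 13]
  gear 0: T0=21, direction=positive, advance = 177 mod 21 = 9 teeth = 9/21 turn
  gear 1: T1=23, direction=negative, advance = 177 mod 23 = 16 teeth = 16/23 turn
  gear 2: T2=10, direction=positive, advance = 177 mod 10 = 7 teeth = 7/10 turn
  gear 3: T3=13, direction=negative, advance = 177 mod 13 = 8 teeth = 8/13 turn
Gear 2: 177 mod 10 = 7
Fraction = 7 / 10 = 7/10 (gcd(7,10)=1) = 7/10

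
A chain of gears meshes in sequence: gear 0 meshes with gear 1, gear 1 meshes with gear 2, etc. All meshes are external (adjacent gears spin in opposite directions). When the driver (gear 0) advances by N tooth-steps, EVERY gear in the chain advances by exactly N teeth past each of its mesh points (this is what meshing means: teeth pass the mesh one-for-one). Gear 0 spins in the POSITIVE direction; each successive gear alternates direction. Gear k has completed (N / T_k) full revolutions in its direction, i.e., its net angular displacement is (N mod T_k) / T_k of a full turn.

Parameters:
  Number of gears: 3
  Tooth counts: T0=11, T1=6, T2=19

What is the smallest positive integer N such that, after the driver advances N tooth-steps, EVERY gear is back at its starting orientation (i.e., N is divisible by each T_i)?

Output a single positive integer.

Answer: 1254

Derivation:
Gear k returns to start when N is a multiple of T_k.
All gears at start simultaneously when N is a common multiple of [11, 6, 19]; the smallest such N is lcm(11, 6, 19).
Start: lcm = T0 = 11
Fold in T1=6: gcd(11, 6) = 1; lcm(11, 6) = 11 * 6 / 1 = 66 / 1 = 66
Fold in T2=19: gcd(66, 19) = 1; lcm(66, 19) = 66 * 19 / 1 = 1254 / 1 = 1254
Full cycle length = 1254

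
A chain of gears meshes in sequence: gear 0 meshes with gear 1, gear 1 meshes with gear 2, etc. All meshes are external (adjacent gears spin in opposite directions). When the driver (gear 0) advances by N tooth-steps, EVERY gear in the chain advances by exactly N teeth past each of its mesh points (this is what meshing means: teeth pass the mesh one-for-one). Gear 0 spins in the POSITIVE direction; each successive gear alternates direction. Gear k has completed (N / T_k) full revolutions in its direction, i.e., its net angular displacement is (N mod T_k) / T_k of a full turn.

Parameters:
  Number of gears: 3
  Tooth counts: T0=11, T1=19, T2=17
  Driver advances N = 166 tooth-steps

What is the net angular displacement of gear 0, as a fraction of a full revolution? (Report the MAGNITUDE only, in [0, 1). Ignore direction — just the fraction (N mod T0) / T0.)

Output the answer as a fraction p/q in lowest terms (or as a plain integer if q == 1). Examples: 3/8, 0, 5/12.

Answer: 1/11

Derivation:
Chain of 3 gears, tooth counts: [11, 19, 17]
  gear 0: T0=11, direction=positive, advance = 166 mod 11 = 1 teeth = 1/11 turn
  gear 1: T1=19, direction=negative, advance = 166 mod 19 = 14 teeth = 14/19 turn
  gear 2: T2=17, direction=positive, advance = 166 mod 17 = 13 teeth = 13/17 turn
Gear 0: 166 mod 11 = 1
Fraction = 1 / 11 = 1/11 (gcd(1,11)=1) = 1/11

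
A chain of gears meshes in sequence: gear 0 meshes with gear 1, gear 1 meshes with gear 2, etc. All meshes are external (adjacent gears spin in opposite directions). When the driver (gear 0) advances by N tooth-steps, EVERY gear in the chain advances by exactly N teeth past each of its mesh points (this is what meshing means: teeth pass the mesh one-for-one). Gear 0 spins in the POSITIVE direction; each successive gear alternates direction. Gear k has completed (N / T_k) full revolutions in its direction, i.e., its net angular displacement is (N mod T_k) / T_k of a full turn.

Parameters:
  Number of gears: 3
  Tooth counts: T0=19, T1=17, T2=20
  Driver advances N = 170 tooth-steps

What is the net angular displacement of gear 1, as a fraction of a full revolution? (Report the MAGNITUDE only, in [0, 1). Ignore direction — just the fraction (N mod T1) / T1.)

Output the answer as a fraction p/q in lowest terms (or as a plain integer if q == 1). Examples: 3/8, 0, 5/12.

Answer: 0

Derivation:
Chain of 3 gears, tooth counts: [19, 17, 20]
  gear 0: T0=19, direction=positive, advance = 170 mod 19 = 18 teeth = 18/19 turn
  gear 1: T1=17, direction=negative, advance = 170 mod 17 = 0 teeth = 0/17 turn
  gear 2: T2=20, direction=positive, advance = 170 mod 20 = 10 teeth = 10/20 turn
Gear 1: 170 mod 17 = 0
Fraction = 0 / 17 = 0/1 (gcd(0,17)=17) = 0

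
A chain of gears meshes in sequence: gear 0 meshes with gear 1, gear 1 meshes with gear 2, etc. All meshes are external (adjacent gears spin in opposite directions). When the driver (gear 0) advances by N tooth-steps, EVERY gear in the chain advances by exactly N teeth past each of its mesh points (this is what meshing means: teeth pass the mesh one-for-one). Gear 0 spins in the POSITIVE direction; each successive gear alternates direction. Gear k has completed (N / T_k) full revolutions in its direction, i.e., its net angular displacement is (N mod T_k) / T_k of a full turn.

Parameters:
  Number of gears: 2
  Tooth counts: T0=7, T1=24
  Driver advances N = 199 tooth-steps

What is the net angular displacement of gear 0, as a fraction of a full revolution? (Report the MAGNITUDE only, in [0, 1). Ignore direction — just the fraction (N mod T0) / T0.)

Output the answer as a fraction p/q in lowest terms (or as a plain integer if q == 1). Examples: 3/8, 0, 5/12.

Answer: 3/7

Derivation:
Chain of 2 gears, tooth counts: [7, 24]
  gear 0: T0=7, direction=positive, advance = 199 mod 7 = 3 teeth = 3/7 turn
  gear 1: T1=24, direction=negative, advance = 199 mod 24 = 7 teeth = 7/24 turn
Gear 0: 199 mod 7 = 3
Fraction = 3 / 7 = 3/7 (gcd(3,7)=1) = 3/7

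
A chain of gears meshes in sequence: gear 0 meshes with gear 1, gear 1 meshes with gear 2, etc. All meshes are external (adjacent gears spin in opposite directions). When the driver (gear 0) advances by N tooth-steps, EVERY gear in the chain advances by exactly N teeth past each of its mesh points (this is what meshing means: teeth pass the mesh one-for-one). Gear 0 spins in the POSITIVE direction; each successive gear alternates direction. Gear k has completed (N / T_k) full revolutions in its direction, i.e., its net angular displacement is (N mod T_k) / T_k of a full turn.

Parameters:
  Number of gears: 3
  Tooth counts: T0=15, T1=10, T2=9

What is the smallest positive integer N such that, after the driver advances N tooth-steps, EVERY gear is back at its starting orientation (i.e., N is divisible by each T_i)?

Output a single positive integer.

Gear k returns to start when N is a multiple of T_k.
All gears at start simultaneously when N is a common multiple of [15, 10, 9]; the smallest such N is lcm(15, 10, 9).
Start: lcm = T0 = 15
Fold in T1=10: gcd(15, 10) = 5; lcm(15, 10) = 15 * 10 / 5 = 150 / 5 = 30
Fold in T2=9: gcd(30, 9) = 3; lcm(30, 9) = 30 * 9 / 3 = 270 / 3 = 90
Full cycle length = 90

Answer: 90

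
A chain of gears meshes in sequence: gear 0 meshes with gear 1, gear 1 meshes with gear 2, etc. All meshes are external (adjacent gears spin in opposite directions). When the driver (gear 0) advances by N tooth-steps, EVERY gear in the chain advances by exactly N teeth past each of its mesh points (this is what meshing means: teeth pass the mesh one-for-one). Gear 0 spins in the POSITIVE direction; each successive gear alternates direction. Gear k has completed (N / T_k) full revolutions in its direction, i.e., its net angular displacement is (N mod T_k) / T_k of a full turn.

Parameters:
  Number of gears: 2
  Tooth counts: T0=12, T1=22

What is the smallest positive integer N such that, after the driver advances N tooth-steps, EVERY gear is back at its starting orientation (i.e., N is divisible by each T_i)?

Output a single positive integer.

Answer: 132

Derivation:
Gear k returns to start when N is a multiple of T_k.
All gears at start simultaneously when N is a common multiple of [12, 22]; the smallest such N is lcm(12, 22).
Start: lcm = T0 = 12
Fold in T1=22: gcd(12, 22) = 2; lcm(12, 22) = 12 * 22 / 2 = 264 / 2 = 132
Full cycle length = 132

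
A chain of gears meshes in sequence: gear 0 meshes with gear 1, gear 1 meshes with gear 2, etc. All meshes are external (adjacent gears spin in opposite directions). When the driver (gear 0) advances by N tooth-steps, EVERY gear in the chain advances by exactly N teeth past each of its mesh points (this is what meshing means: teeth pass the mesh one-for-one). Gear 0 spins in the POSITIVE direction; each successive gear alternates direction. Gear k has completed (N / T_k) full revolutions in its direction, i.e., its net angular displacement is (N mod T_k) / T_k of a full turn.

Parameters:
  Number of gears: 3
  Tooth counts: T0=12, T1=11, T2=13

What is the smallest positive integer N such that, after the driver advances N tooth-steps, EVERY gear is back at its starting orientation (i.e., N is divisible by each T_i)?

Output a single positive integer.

Answer: 1716

Derivation:
Gear k returns to start when N is a multiple of T_k.
All gears at start simultaneously when N is a common multiple of [12, 11, 13]; the smallest such N is lcm(12, 11, 13).
Start: lcm = T0 = 12
Fold in T1=11: gcd(12, 11) = 1; lcm(12, 11) = 12 * 11 / 1 = 132 / 1 = 132
Fold in T2=13: gcd(132, 13) = 1; lcm(132, 13) = 132 * 13 / 1 = 1716 / 1 = 1716
Full cycle length = 1716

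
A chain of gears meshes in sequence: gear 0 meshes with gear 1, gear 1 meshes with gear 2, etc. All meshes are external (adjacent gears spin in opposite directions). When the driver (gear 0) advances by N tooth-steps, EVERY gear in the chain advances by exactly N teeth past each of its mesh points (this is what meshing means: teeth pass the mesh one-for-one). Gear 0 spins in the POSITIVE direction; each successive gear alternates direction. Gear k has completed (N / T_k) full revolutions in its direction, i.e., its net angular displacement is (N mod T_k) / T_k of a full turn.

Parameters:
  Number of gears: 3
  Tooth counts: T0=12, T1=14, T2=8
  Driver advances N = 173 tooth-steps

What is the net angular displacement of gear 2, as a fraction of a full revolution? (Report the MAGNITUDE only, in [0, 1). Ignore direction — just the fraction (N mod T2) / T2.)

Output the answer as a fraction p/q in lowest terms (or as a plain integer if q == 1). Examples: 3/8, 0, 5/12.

Chain of 3 gears, tooth counts: [12, 14, 8]
  gear 0: T0=12, direction=positive, advance = 173 mod 12 = 5 teeth = 5/12 turn
  gear 1: T1=14, direction=negative, advance = 173 mod 14 = 5 teeth = 5/14 turn
  gear 2: T2=8, direction=positive, advance = 173 mod 8 = 5 teeth = 5/8 turn
Gear 2: 173 mod 8 = 5
Fraction = 5 / 8 = 5/8 (gcd(5,8)=1) = 5/8

Answer: 5/8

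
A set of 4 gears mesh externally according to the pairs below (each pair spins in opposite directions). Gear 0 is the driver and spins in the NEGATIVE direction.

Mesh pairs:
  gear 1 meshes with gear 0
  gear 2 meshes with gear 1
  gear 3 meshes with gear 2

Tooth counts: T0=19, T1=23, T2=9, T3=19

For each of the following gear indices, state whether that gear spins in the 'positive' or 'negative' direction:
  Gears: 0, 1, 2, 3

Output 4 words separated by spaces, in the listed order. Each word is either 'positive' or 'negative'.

Answer: negative positive negative positive

Derivation:
Gear 0 (driver): negative (depth 0)
  gear 1: meshes with gear 0 -> depth 1 -> positive (opposite of gear 0)
  gear 2: meshes with gear 1 -> depth 2 -> negative (opposite of gear 1)
  gear 3: meshes with gear 2 -> depth 3 -> positive (opposite of gear 2)
Queried indices 0, 1, 2, 3 -> negative, positive, negative, positive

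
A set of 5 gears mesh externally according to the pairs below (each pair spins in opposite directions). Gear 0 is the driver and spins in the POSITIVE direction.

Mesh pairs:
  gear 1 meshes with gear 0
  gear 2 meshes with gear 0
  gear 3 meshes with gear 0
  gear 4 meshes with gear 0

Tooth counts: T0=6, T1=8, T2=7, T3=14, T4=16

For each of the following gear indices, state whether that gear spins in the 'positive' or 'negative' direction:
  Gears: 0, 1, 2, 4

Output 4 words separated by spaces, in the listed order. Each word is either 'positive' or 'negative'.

Answer: positive negative negative negative

Derivation:
Gear 0 (driver): positive (depth 0)
  gear 1: meshes with gear 0 -> depth 1 -> negative (opposite of gear 0)
  gear 2: meshes with gear 0 -> depth 1 -> negative (opposite of gear 0)
  gear 3: meshes with gear 0 -> depth 1 -> negative (opposite of gear 0)
  gear 4: meshes with gear 0 -> depth 1 -> negative (opposite of gear 0)
Queried indices 0, 1, 2, 4 -> positive, negative, negative, negative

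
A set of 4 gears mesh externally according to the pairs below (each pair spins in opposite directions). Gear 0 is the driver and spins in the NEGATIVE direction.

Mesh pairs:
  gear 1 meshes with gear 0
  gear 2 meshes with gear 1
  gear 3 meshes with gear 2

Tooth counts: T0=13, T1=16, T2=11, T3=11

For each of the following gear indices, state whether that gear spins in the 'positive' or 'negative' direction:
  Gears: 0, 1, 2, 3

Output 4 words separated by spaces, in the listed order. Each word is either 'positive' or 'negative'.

Gear 0 (driver): negative (depth 0)
  gear 1: meshes with gear 0 -> depth 1 -> positive (opposite of gear 0)
  gear 2: meshes with gear 1 -> depth 2 -> negative (opposite of gear 1)
  gear 3: meshes with gear 2 -> depth 3 -> positive (opposite of gear 2)
Queried indices 0, 1, 2, 3 -> negative, positive, negative, positive

Answer: negative positive negative positive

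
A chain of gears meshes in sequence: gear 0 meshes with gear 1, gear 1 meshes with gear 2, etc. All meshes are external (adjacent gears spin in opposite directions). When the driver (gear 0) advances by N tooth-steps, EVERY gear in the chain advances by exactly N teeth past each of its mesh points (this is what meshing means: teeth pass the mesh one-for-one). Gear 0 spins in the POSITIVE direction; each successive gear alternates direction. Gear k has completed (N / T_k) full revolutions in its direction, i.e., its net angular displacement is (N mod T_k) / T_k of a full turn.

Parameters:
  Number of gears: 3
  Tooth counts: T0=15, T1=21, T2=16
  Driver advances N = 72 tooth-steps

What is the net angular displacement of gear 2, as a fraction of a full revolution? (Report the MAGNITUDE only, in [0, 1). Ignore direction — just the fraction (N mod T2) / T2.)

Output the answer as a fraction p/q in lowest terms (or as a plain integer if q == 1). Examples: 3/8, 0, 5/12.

Chain of 3 gears, tooth counts: [15, 21, 16]
  gear 0: T0=15, direction=positive, advance = 72 mod 15 = 12 teeth = 12/15 turn
  gear 1: T1=21, direction=negative, advance = 72 mod 21 = 9 teeth = 9/21 turn
  gear 2: T2=16, direction=positive, advance = 72 mod 16 = 8 teeth = 8/16 turn
Gear 2: 72 mod 16 = 8
Fraction = 8 / 16 = 1/2 (gcd(8,16)=8) = 1/2

Answer: 1/2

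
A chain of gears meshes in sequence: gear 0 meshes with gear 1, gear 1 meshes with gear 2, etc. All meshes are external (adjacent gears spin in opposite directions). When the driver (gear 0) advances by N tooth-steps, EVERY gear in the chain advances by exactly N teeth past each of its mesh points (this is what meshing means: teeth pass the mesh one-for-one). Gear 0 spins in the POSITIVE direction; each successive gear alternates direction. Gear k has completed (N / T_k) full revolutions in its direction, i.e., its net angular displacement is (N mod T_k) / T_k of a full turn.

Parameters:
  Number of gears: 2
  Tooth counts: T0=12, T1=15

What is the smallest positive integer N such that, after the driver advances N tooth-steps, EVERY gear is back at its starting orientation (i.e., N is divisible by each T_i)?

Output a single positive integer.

Gear k returns to start when N is a multiple of T_k.
All gears at start simultaneously when N is a common multiple of [12, 15]; the smallest such N is lcm(12, 15).
Start: lcm = T0 = 12
Fold in T1=15: gcd(12, 15) = 3; lcm(12, 15) = 12 * 15 / 3 = 180 / 3 = 60
Full cycle length = 60

Answer: 60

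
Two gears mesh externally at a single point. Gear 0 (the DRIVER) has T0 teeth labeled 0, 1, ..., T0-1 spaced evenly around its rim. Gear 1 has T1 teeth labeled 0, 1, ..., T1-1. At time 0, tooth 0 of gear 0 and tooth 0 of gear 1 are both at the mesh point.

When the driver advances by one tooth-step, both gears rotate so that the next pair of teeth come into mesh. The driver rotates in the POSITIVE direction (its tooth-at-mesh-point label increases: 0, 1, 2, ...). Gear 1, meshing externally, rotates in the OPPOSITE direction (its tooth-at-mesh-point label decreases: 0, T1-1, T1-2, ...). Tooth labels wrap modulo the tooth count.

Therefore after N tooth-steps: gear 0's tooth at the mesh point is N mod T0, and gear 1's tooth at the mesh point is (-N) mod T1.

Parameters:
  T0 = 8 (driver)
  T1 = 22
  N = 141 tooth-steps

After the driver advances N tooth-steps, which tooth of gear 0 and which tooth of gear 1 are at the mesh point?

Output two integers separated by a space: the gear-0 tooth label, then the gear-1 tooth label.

Answer: 5 13

Derivation:
Gear 0 (driver, T0=8): tooth at mesh = N mod T0
  141 = 17 * 8 + 5, so 141 mod 8 = 5
  gear 0 tooth = 5
Gear 1 (driven, T1=22): tooth at mesh = (-N) mod T1
  141 = 6 * 22 + 9, so 141 mod 22 = 9
  (-141) mod 22 = (-9) mod 22 = 22 - 9 = 13
Mesh after 141 steps: gear-0 tooth 5 meets gear-1 tooth 13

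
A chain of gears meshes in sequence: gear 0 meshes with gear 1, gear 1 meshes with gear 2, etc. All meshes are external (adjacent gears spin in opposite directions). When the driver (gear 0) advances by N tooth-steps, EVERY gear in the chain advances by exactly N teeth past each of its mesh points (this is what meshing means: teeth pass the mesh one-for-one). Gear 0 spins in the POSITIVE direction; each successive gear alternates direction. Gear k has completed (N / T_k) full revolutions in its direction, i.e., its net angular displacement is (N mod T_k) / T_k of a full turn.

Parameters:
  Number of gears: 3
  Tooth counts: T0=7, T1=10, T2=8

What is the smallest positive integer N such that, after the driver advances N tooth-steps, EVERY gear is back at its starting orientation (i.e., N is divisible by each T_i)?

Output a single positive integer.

Answer: 280

Derivation:
Gear k returns to start when N is a multiple of T_k.
All gears at start simultaneously when N is a common multiple of [7, 10, 8]; the smallest such N is lcm(7, 10, 8).
Start: lcm = T0 = 7
Fold in T1=10: gcd(7, 10) = 1; lcm(7, 10) = 7 * 10 / 1 = 70 / 1 = 70
Fold in T2=8: gcd(70, 8) = 2; lcm(70, 8) = 70 * 8 / 2 = 560 / 2 = 280
Full cycle length = 280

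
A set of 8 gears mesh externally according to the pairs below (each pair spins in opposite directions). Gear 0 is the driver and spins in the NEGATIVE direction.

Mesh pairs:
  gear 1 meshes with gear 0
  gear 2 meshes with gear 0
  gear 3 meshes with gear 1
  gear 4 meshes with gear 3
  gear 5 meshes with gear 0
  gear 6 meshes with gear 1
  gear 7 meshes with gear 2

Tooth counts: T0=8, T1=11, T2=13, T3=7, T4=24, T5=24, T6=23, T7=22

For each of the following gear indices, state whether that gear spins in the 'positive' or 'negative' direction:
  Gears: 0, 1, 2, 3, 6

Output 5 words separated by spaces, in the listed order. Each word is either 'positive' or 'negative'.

Gear 0 (driver): negative (depth 0)
  gear 1: meshes with gear 0 -> depth 1 -> positive (opposite of gear 0)
  gear 2: meshes with gear 0 -> depth 1 -> positive (opposite of gear 0)
  gear 3: meshes with gear 1 -> depth 2 -> negative (opposite of gear 1)
  gear 4: meshes with gear 3 -> depth 3 -> positive (opposite of gear 3)
  gear 5: meshes with gear 0 -> depth 1 -> positive (opposite of gear 0)
  gear 6: meshes with gear 1 -> depth 2 -> negative (opposite of gear 1)
  gear 7: meshes with gear 2 -> depth 2 -> negative (opposite of gear 2)
Queried indices 0, 1, 2, 3, 6 -> negative, positive, positive, negative, negative

Answer: negative positive positive negative negative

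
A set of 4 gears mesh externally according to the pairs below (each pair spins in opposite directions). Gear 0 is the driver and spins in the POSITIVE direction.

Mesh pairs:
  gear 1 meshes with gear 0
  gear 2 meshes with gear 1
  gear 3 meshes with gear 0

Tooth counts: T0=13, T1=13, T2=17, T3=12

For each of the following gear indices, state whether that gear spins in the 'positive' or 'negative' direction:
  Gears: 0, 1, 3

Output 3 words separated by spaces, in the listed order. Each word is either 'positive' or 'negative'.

Answer: positive negative negative

Derivation:
Gear 0 (driver): positive (depth 0)
  gear 1: meshes with gear 0 -> depth 1 -> negative (opposite of gear 0)
  gear 2: meshes with gear 1 -> depth 2 -> positive (opposite of gear 1)
  gear 3: meshes with gear 0 -> depth 1 -> negative (opposite of gear 0)
Queried indices 0, 1, 3 -> positive, negative, negative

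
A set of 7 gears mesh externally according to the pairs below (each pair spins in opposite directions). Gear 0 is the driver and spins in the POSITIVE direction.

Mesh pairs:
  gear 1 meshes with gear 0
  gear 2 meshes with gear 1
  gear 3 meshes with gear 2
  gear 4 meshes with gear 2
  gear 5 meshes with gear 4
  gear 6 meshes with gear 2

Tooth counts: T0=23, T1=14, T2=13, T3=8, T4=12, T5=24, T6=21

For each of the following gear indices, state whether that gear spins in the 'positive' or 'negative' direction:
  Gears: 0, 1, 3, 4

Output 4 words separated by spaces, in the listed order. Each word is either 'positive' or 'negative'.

Answer: positive negative negative negative

Derivation:
Gear 0 (driver): positive (depth 0)
  gear 1: meshes with gear 0 -> depth 1 -> negative (opposite of gear 0)
  gear 2: meshes with gear 1 -> depth 2 -> positive (opposite of gear 1)
  gear 3: meshes with gear 2 -> depth 3 -> negative (opposite of gear 2)
  gear 4: meshes with gear 2 -> depth 3 -> negative (opposite of gear 2)
  gear 5: meshes with gear 4 -> depth 4 -> positive (opposite of gear 4)
  gear 6: meshes with gear 2 -> depth 3 -> negative (opposite of gear 2)
Queried indices 0, 1, 3, 4 -> positive, negative, negative, negative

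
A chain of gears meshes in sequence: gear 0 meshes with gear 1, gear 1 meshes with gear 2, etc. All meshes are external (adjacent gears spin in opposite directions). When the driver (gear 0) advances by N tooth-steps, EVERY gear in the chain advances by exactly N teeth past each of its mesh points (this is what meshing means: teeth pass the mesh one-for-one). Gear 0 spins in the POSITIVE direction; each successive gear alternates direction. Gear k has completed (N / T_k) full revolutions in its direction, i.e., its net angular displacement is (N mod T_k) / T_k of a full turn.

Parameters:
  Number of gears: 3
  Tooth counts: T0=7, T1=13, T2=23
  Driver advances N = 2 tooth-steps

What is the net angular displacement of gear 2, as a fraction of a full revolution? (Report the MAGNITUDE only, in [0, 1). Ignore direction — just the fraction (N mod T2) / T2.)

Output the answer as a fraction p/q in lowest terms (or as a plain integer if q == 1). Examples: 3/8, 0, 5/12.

Chain of 3 gears, tooth counts: [7, 13, 23]
  gear 0: T0=7, direction=positive, advance = 2 mod 7 = 2 teeth = 2/7 turn
  gear 1: T1=13, direction=negative, advance = 2 mod 13 = 2 teeth = 2/13 turn
  gear 2: T2=23, direction=positive, advance = 2 mod 23 = 2 teeth = 2/23 turn
Gear 2: 2 mod 23 = 2
Fraction = 2 / 23 = 2/23 (gcd(2,23)=1) = 2/23

Answer: 2/23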